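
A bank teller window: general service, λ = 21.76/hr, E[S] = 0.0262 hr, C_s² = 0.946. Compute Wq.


ρ = λ·E[S] = 21.76·0.0262 = 0.5701
E[S²] = E[S]²(1+C_s²) = 0.0262²·(1+0.946) = 0.001336
Wq = λ·E[S²]/(2(1−ρ)) = 21.76·0.001336/(2·0.4299) = 0.03381 hr

Final: 0.03381 hr


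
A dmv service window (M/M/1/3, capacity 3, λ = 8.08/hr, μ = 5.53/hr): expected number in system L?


ρ = 8.08/5.53 = 1.4611
L = ρ[1 − (K+1)ρ^K + Kρ^(K+1)] / [(1−ρ)(1−ρ^(K+1))]
Numerator: 1.4611·(1 − 4·3.119311 + 3·4.557691) = 3.208374
Denominator: (-0.4611)·(-3.557691) = 1.640527
L = 3.208374/1.640527 = 1.9557

Final: 1.9557


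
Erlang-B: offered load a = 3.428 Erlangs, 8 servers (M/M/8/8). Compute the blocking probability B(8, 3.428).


B(c,a) = (a^c/c!) / Σ_{k=0}^{c} a^k/k!
a^8/8! = 0.472940
Σ terms (k=0..8): 1.00000 + 3.42800 + 5.87559 + 6.71384 + 5.75376 + 3.94478 + 2.25378 + 1.10371 + 0.47294 = 30.546414
B = 0.472940/30.546414 = 0.015483

Final: 0.015483


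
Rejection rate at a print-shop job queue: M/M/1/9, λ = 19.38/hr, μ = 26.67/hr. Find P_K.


ρ = λ/μ = 19.38/26.67 = 0.7267
P_K = (1−ρ)ρ^K/(1−ρ^(K+1)) = (0.2733·0.056491)/(1 − 0.041049)
= 0.015441/0.958951 = 0.016102

Final: 0.016102


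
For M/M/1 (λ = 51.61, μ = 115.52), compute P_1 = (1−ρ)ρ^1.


ρ = 51.61/115.52 = 0.4468
P_n = (1−ρ)·ρ^n = (1 − 0.4468)·0.4468^1 = 0.5532·0.446762 = 0.247166

Final: 0.247166


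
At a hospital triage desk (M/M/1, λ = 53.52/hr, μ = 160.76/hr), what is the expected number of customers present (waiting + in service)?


ρ = λ/μ = 53.52/160.76 = 0.3329
L = ρ/(1−ρ) = 0.3329/(1 − 0.3329) = 0.3329/0.6671 = 0.4991

Final: 0.4991


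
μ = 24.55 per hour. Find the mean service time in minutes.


Mean service time = 1/μ = 1/24.55 hour = 0.04073 hour
In minutes: 0.04073 × 60 = 2.4440 min

Final: 2.4440 min


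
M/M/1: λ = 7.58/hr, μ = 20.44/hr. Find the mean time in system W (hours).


W = 1/(μ−λ) = 1/(20.44 − 7.58) = 1/12.86 = 0.07776 hr

Final: 0.07776 hr


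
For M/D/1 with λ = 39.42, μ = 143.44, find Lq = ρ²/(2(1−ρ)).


ρ = 39.42/143.44 = 0.2748
M/D/1: Lq = ρ²/(2(1−ρ)) = 0.07553/(2·0.7252) = 0.05207

Final: 0.05207


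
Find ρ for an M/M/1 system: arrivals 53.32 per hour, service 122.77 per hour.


ρ = λ/μ = 53.32/122.77 = 0.4343

Final: 0.4343


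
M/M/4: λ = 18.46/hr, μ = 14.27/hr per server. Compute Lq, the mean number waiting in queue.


a = λ/μ = 1.2936; ρ = a/4 = 0.3234
P₀ = 0.272954
Lq = P₀·a^c·ρ / (c!·(1−ρ)²) = 0.272954·2.80047·0.3234/(24·0.45778)
= 0.02250

Final: 0.02250


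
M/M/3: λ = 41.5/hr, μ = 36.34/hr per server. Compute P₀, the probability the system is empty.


a = λ/μ = 41.5/36.34 = 1.1420; ρ = a/c = 0.3807
Σ_{k=0}^{2} a^k/k! (terms k=0..2) = 1.00000 + 1.14199 + 0.65207 = 2.79407
Tail: a^3/(3!(1−ρ)) = 1.48933/(6·0.6193) = 0.40079
P₀ = 1/(2.79407 + 0.40079) = 1/3.19485 = 0.313004

Final: 0.313004


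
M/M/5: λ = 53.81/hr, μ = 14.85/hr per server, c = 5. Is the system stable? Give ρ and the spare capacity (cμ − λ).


Total capacity cμ = 5·14.85 = 74.25/hr
ρ = λ/(cμ) = 53.81/74.25 = 0.7247
Stable ⇔ ρ < 1: YES
Spare capacity = cμ − λ = 74.25 − 53.81 = 20.44/hr

Final: ρ = 0.7247; stable; margin = 20.44/hr


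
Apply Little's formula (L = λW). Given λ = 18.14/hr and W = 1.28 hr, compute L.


L = λW = 18.14·1.28 = 23.2192

Final: 23.2192


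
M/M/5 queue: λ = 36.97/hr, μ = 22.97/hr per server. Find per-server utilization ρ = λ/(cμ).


ρ = λ/(cμ) = 36.97/(5·22.97) = 36.97/114.85 = 0.3219

Final: 0.3219


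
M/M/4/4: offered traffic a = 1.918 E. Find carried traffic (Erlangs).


B(4,1.918) = 0.086787 (Erlang-B)
Carried load = a(1 − B) = 1.918·(1 − 0.086787) = 1.918·0.913213 = 1.7515 E

Final: 1.7515 Erlangs


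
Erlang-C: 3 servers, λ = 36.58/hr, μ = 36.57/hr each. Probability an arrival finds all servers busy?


a = λ/μ = 1.0003; ρ = a/3 = 0.3334
P₀ = 0.363532 (from M/M/c formula)
C(c,a) = [a^c/(c!(1−ρ))]·P₀ = [1.00082/(6·0.6666)]·0.363532
= 0.25024·0.363532 = 0.090970

Final: 0.090970


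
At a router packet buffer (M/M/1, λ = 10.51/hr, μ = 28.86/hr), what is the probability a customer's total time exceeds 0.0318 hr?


W ~ Exponential(μ−λ) for M/M/1.
μ − λ = 28.86 − 10.51 = 18.3500
P(W > t) = e^{−(μ−λ)t} = e^{−0.5835} = 0.557925

Final: 0.557925


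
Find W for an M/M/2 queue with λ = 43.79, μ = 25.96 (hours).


a = 1.6868; ρ = 0.8434; P₀ = 0.084944
Lq = P₀·a^c·ρ/(c!(1−ρ)²) = 4.15693
Wq = Lq/λ = 4.15693/43.79 = 0.09493 hr
W = Wq + 1/μ = 0.09493 + 0.03852 = 0.13345 hr

Final: 0.13345 hr


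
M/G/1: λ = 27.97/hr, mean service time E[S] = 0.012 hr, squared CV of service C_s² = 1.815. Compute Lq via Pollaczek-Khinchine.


ρ = λ·E[S] = 27.97·0.012 = 0.3356
Lq = ρ²(1+C_s²)/(2(1−ρ)) = 0.1127·(1+1.815)/(2·0.6644)
= 0.1127·2.8150/1.3287 = 0.23867

Final: 0.23867


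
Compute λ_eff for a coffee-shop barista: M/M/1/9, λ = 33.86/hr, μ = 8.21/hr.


ρ = 4.1242; P_K = (1−ρ)ρ^9/(1−ρ^10) = 0.757532
λ_eff = λ(1 − P_K) = 33.86·(1 − 0.757532) = 33.86·0.242468 = 8.2100 /hr

Final: 8.2100 /hr


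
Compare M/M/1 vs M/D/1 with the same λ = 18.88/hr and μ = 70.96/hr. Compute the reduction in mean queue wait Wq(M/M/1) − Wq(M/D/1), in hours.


ρ = 18.88/70.96 = 0.2661
Wq(M/M/1) = ρ/(μ−λ) = 0.2661/52.08 = 0.005109 hr
Wq(M/D/1) = ρ/(2(μ−λ)) = 0.002554 hr
Savings = 0.005109 − 0.002554 = 0.002554 hr

Final: 0.002554 hr


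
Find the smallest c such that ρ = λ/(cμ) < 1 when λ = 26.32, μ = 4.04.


Stability requires cμ > λ ⇔ c > λ/μ.
λ/μ = 26.32/4.04 = 6.5149
Minimum integer c = ⌊6.5149⌋ + 1 = 7
Check: 7·4.04 = 28.28 > 26.32, while 6·4.04 = 24.24 ≤ 26.32

Final: 7 servers


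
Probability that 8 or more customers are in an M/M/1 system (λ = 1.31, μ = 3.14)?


ρ = 1.31/3.14 = 0.4172
P(N ≥ n) = ρ^n = 0.4172^8 = 0.0009178

Final: 0.0009178


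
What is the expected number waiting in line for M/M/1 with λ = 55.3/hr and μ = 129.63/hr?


ρ = 55.3/129.63 = 0.4266
Lq = ρ²/(1−ρ) = 0.1820/0.5734 = 0.3174

Final: 0.3174


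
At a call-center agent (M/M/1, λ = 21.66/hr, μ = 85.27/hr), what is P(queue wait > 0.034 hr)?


ρ = 21.66/85.27 = 0.2540
P(Wq > t) = ρ·e^{−(μ−λ)t} = 0.2540·e^{−2.1627}
= 0.2540·0.115010 = 0.029214

Final: 0.029214


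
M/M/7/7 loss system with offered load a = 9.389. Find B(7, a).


B(c,a) = (a^c/c!) / Σ_{k=0}^{c} a^k/k!
a^7/7! = 1276.159145
Σ terms (k=0..7): 1.00000 + 9.38900 + 44.07666 + 137.94526 + 323.79200 + 608.01662 + 951.44467 + 1276.15914 = 3351.823349
B = 1276.159145/3351.823349 = 0.380736

Final: 0.380736


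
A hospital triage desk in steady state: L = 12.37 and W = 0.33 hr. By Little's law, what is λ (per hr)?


λ = L/W = 12.37/0.33 = 37.4848 /hr

Final: 37.4848 /hr


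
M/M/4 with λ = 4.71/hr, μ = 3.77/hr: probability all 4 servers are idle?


a = λ/μ = 4.71/3.77 = 1.2493; ρ = a/c = 0.3123
Σ_{k=0}^{3} a^k/k! (terms k=0..3) = 1.00000 + 1.24934 + 0.78042 + 0.32500 = 3.35476
Tail: a^4/(4!(1−ρ)) = 2.43623/(24·0.6877) = 0.14761
P₀ = 1/(3.35476 + 0.14761) = 1/3.50238 = 0.285520

Final: 0.285520


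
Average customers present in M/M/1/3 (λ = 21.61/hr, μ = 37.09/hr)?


ρ = 21.61/37.09 = 0.5826
L = ρ[1 − (K+1)ρ^K + Kρ^(K+1)] / [(1−ρ)(1−ρ^(K+1))]
Numerator: 0.5826·(1 − 4·0.197785 + 3·0.115237) = 0.323113
Denominator: (0.4174)·(0.884763) = 0.369268
L = 0.323113/0.369268 = 0.8750

Final: 0.8750


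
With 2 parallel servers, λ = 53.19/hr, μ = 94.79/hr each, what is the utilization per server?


ρ = λ/(cμ) = 53.19/(2·94.79) = 53.19/189.58 = 0.2806

Final: 0.2806


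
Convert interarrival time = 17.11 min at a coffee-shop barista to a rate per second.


λ = 1/(interarrival time) in consistent units.
1 second = 0.0166667 min, so λ = 0.0166667/17.11 = 0.0009741 per second

Final: 0.0009741 /sec


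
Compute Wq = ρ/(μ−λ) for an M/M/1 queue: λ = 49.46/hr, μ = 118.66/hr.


ρ = 49.46/118.66 = 0.4168
Wq = ρ/(μ−λ) = 0.4168/(118.66 − 49.46) = 0.4168/69.20 = 0.006023 hr

Final: 0.006023 hr


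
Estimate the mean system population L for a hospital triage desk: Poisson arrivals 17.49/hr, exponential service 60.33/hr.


ρ = λ/μ = 17.49/60.33 = 0.2899
L = ρ/(1−ρ) = 0.2899/(1 − 0.2899) = 0.2899/0.7101 = 0.4083

Final: 0.4083


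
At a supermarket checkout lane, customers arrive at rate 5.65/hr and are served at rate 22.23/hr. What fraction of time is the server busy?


ρ = λ/μ = 5.65/22.23 = 0.2542

Final: 0.2542


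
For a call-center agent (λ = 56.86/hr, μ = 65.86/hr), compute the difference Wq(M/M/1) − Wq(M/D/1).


ρ = 56.86/65.86 = 0.8633
Wq(M/M/1) = ρ/(μ−λ) = 0.8633/9.00 = 0.09593 hr
Wq(M/D/1) = ρ/(2(μ−λ)) = 0.04796 hr
Savings = 0.09593 − 0.04796 = 0.04796 hr

Final: 0.04796 hr


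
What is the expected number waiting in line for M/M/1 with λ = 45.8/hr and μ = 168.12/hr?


ρ = 45.8/168.12 = 0.2724
Lq = ρ²/(1−ρ) = 0.07422/0.7276 = 0.1020

Final: 0.1020


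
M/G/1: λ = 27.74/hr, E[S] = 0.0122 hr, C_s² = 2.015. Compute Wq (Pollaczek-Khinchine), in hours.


ρ = λ·E[S] = 27.74·0.0122 = 0.3384
E[S²] = E[S]²(1+C_s²) = 0.0122²·(1+2.015) = 0.0004488
Wq = λ·E[S²]/(2(1−ρ)) = 27.74·0.0004488/(2·0.6616) = 0.009408 hr

Final: 0.009408 hr


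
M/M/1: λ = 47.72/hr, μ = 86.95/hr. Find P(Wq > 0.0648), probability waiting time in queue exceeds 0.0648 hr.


ρ = 47.72/86.95 = 0.5488
P(Wq > t) = ρ·e^{−(μ−λ)t} = 0.5488·e^{−2.5421}
= 0.5488·0.078701 = 0.043193

Final: 0.043193


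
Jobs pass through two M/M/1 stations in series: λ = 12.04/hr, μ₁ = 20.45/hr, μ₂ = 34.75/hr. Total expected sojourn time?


Each node sees arrival rate λ = 12.04/hr (tandem ⇒ throughput preserved).
W₁ = 1/(μ₁−λ) = 1/(20.45−12.04) = 0.11891 hr
W₂ = 1/(μ₂−λ) = 1/(34.75−12.04) = 0.04403 hr
W_total = W₁ + W₂ = 0.11891 + 0.04403 = 0.16294 hr

Final: 0.16294 hr


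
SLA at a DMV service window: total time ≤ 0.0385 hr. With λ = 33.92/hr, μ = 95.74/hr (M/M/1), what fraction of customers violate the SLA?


W ~ Exponential(μ−λ) for M/M/1.
μ − λ = 95.74 − 33.92 = 61.8200
P(W > t) = e^{−(μ−λ)t} = e^{−2.3801} = 0.092544

Final: 0.092544


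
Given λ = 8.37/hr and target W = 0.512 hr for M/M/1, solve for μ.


W = 1/(μ−λ) ⇒ μ − λ = 1/W = 1/0.512 = 1.9531
μ = λ + 1/W = 8.37 + 1.9531 = 10.3231 per hr

Final: 10.3231 /hr


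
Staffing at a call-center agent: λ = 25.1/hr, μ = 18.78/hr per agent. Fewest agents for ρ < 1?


Stability requires cμ > λ ⇔ c > λ/μ.
λ/μ = 25.1/18.78 = 1.3365
Minimum integer c = ⌊1.3365⌋ + 1 = 2
Check: 2·18.78 = 37.56 > 25.1, while 1·18.78 = 18.78 ≤ 25.1

Final: 2 servers


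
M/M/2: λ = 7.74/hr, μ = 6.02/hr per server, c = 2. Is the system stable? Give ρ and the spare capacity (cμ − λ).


Total capacity cμ = 2·6.02 = 12.04/hr
ρ = λ/(cμ) = 7.74/12.04 = 0.6429
Stable ⇔ ρ < 1: YES
Spare capacity = cμ − λ = 12.04 − 7.74 = 4.30/hr

Final: ρ = 0.6429; stable; margin = 4.30/hr


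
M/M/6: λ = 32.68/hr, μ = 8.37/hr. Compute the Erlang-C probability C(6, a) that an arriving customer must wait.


a = λ/μ = 3.9044; ρ = a/6 = 0.6507
P₀ = 0.018594 (from M/M/c formula)
C(c,a) = [a^c/(c!(1−ρ))]·P₀ = [3542.74211/(720·0.3493)]·0.018594
= 14.08816·0.018594 = 0.261962

Final: 0.261962


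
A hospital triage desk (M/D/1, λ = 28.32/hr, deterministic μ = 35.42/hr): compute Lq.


ρ = 28.32/35.42 = 0.7995
M/D/1: Lq = ρ²/(2(1−ρ)) = 0.6393/(2·0.2005) = 1.59459

Final: 1.59459


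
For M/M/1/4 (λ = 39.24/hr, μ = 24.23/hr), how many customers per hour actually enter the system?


ρ = 1.6195; P_K = (1−ρ)ρ^4/(1−ρ^5) = 0.420242
λ_eff = λ(1 − P_K) = 39.24·(1 − 0.420242) = 39.24·0.579758 = 22.7497 /hr

Final: 22.7497 /hr


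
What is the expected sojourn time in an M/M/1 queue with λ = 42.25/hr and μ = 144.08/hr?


W = 1/(μ−λ) = 1/(144.08 − 42.25) = 1/101.83 = 0.009820 hr

Final: 0.009820 hr


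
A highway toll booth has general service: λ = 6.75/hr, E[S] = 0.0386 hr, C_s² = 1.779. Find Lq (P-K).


ρ = λ·E[S] = 6.75·0.0386 = 0.2606
Lq = ρ²(1+C_s²)/(2(1−ρ)) = 0.06789·(1+1.779)/(2·0.7394)
= 0.06789·2.7790/1.4789 = 0.12757

Final: 0.12757


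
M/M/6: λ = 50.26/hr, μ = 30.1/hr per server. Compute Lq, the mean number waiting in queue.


a = λ/μ = 1.6698; ρ = a/6 = 0.2783
P₀ = 0.188199
Lq = P₀·a^c·ρ / (c!·(1−ρ)²) = 0.188199·21.67384·0.2783/(720·0.52086)
= 0.003027

Final: 0.003027


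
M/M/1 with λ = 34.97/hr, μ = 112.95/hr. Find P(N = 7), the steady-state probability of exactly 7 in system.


ρ = 34.97/112.95 = 0.3096
P_n = (1−ρ)·ρ^n = (1 − 0.3096)·0.3096^7 = 0.6904·0.0002727 = 0.0001883

Final: 0.0001883


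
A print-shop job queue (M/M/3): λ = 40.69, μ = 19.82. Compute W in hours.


a = 2.0530; ρ = 0.6843; P₀ = 0.102789
Lq = P₀·a^c·ρ/(c!(1−ρ)²) = 1.01796
Wq = Lq/λ = 1.01796/40.69 = 0.02502 hr
W = Wq + 1/μ = 0.02502 + 0.05045 = 0.07547 hr

Final: 0.07547 hr


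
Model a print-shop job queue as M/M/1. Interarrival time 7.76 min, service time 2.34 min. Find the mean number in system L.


λ = 60/7.76 = 7.7320 /hr
μ = 60/2.34 = 25.6410 /hr
ρ = λ/μ = 7.7320/25.6410 = 0.3015
L = ρ/(1−ρ) = 0.3015/0.6985 = 0.4317

Final: 0.4317


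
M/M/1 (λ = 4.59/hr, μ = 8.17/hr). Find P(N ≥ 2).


ρ = 4.59/8.17 = 0.5618
P(N ≥ n) = ρ^n = 0.5618^2 = 0.315632

Final: 0.315632


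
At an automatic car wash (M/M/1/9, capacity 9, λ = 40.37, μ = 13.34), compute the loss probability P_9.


ρ = λ/μ = 40.37/13.34 = 3.0262
P_K = (1−ρ)ρ^K/(1−ρ^(K+1)) = (-2.0262·21287.579284)/(1 − 64421.257548)
= -43133.678264/-64420.257548 = 0.669567

Final: 0.669567


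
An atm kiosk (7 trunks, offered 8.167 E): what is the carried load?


B(7,8.167) = 0.317507 (Erlang-B)
Carried load = a(1 − B) = 8.167·(1 − 0.317507) = 8.167·0.682493 = 5.5739 E

Final: 5.5739 Erlangs


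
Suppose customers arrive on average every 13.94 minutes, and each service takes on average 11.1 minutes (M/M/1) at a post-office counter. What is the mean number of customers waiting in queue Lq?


λ = 60/13.94 = 4.3042 /hr
μ = 60/11.1 = 5.4054 /hr
ρ = λ/μ = 4.3042/5.4054 = 0.7963
Lq = ρ²/(1−ρ) = 0.6340/0.2037 = 3.1122

Final: 3.1122


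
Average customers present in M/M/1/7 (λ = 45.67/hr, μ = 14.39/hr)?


ρ = 45.67/14.39 = 3.1737
L = ρ[1 − (K+1)ρ^K + Kρ^(K+1)] / [(1−ρ)(1−ρ^(K+1))]
Numerator: 3.1737·(1 − 8·3243.332871 + 7·10293.468536) = 146336.381408
Denominator: (-2.1737)·(-10292.468536) = 22373.065727
L = 146336.381408/22373.065727 = 6.5407

Final: 6.5407


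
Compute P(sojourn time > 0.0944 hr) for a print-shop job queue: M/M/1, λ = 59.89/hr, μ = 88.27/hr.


W ~ Exponential(μ−λ) for M/M/1.
μ − λ = 88.27 − 59.89 = 28.3800
P(W > t) = e^{−(μ−λ)t} = e^{−2.6791} = 0.068627

Final: 0.068627


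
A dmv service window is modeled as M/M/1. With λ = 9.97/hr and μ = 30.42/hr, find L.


ρ = λ/μ = 9.97/30.42 = 0.3277
L = ρ/(1−ρ) = 0.3277/(1 − 0.3277) = 0.3277/0.6723 = 0.4875

Final: 0.4875


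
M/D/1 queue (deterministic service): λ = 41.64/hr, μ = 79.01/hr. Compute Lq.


ρ = 41.64/79.01 = 0.5270
M/D/1: Lq = ρ²/(2(1−ρ)) = 0.2778/(2·0.4730) = 0.29362

Final: 0.29362


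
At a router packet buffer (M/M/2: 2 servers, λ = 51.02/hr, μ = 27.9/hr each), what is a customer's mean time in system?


a = 1.8287; ρ = 0.9143; P₀ = 0.044748
Lq = P₀·a^c·ρ/(c!(1−ρ)²) = 9.32259
Wq = Lq/λ = 9.32259/51.02 = 0.18272 hr
W = Wq + 1/μ = 0.18272 + 0.03584 = 0.21857 hr

Final: 0.21857 hr


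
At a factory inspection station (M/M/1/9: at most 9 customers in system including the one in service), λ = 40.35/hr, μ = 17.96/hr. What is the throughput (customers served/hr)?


ρ = 2.2467; P_K = (1−ρ)ρ^9/(1−ρ^10) = 0.555064
λ_eff = λ(1 − P_K) = 40.35·(1 − 0.555064) = 40.35·0.444936 = 17.9532 /hr

Final: 17.9532 /hr


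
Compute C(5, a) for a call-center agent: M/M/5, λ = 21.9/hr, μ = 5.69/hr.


a = λ/μ = 3.8489; ρ = a/5 = 0.7698
P₀ = 0.016267 (from M/M/c formula)
C(c,a) = [a^c/(c!(1−ρ))]·P₀ = [844.61588/(120·0.2302)]·0.016267
= 30.57166·0.016267 = 0.497314

Final: 0.497314


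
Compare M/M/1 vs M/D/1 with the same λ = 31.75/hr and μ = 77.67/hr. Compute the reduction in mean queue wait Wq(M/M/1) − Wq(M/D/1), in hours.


ρ = 31.75/77.67 = 0.4088
Wq(M/M/1) = ρ/(μ−λ) = 0.4088/45.92 = 0.008902 hr
Wq(M/D/1) = ρ/(2(μ−λ)) = 0.004451 hr
Savings = 0.008902 − 0.004451 = 0.004451 hr

Final: 0.004451 hr


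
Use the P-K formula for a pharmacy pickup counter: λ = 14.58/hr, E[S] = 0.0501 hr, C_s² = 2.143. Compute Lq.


ρ = λ·E[S] = 14.58·0.0501 = 0.7305
Lq = ρ²(1+C_s²)/(2(1−ρ)) = 0.5336·(1+2.143)/(2·0.2695)
= 0.5336·3.1430/0.5391 = 3.11085

Final: 3.11085


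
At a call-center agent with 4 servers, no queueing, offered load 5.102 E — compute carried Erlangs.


B(4,5.102) = 0.406316 (Erlang-B)
Carried load = a(1 − B) = 5.102·(1 − 0.406316) = 5.102·0.593684 = 3.0290 E

Final: 3.0290 Erlangs


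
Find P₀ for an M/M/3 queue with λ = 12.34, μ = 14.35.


a = λ/μ = 12.34/14.35 = 0.8599; ρ = a/c = 0.2866
Σ_{k=0}^{2} a^k/k! (terms k=0..2) = 1.00000 + 0.85993 + 0.36974 = 2.22967
Tail: a^3/(3!(1−ρ)) = 0.63590/(6·0.7134) = 0.14857
P₀ = 1/(2.22967 + 0.14857) = 1/2.37824 = 0.420479

Final: 0.420479


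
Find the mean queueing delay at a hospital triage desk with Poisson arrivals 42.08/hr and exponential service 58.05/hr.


ρ = 42.08/58.05 = 0.7249
Wq = ρ/(μ−λ) = 0.7249/(58.05 − 42.08) = 0.7249/15.97 = 0.04539 hr

Final: 0.04539 hr


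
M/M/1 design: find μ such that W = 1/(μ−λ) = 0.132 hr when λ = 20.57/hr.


W = 1/(μ−λ) ⇒ μ − λ = 1/W = 1/0.132 = 7.5758
μ = λ + 1/W = 20.57 + 7.5758 = 28.1458 per hr

Final: 28.1458 /hr


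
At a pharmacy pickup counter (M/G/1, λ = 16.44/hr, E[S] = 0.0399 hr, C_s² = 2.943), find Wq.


ρ = λ·E[S] = 16.44·0.0399 = 0.6560
E[S²] = E[S]²(1+C_s²) = 0.0399²·(1+2.943) = 0.006277
Wq = λ·E[S²]/(2(1−ρ)) = 16.44·0.006277/(2·0.3440) = 0.14998 hr

Final: 0.14998 hr


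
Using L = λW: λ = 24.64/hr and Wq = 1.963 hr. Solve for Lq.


Lq = λWq = 24.64·1.963 = 48.3683

Final: 48.3683


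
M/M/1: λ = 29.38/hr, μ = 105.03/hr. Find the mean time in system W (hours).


W = 1/(μ−λ) = 1/(105.03 − 29.38) = 1/75.65 = 0.01322 hr

Final: 0.01322 hr


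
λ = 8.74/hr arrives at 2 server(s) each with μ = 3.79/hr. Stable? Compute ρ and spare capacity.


Total capacity cμ = 2·3.79 = 7.58/hr
ρ = λ/(cμ) = 8.74/7.58 = 1.1530
Stable ⇔ ρ < 1: NO
Spare capacity = cμ − λ = 7.58 − 8.74 = -1.16/hr

Final: ρ = 1.1530; unstable; margin = -1.16/hr


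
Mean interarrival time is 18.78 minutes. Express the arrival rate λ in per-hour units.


λ = 1/(interarrival time) in consistent units.
1 hour = 60 min, so λ = 60/18.78 = 3.1949 per hour

Final: 3.1949 /hr


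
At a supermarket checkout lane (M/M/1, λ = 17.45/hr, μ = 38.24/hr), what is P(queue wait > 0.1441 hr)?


ρ = 17.45/38.24 = 0.4563
P(Wq > t) = ρ·e^{−(μ−λ)t} = 0.4563·e^{−2.9958}
= 0.4563·0.049995 = 0.022814

Final: 0.022814


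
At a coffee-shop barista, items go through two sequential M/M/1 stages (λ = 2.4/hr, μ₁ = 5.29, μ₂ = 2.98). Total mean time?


Each node sees arrival rate λ = 2.4/hr (tandem ⇒ throughput preserved).
W₁ = 1/(μ₁−λ) = 1/(5.29−2.4) = 0.34602 hr
W₂ = 1/(μ₂−λ) = 1/(2.98−2.4) = 1.72414 hr
W_total = W₁ + W₂ = 0.34602 + 1.72414 = 2.07016 hr

Final: 2.07016 hr


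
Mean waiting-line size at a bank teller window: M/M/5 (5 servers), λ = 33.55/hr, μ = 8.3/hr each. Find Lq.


a = λ/μ = 4.0422; ρ = a/5 = 0.8084
P₀ = 0.012153
Lq = P₀·a^c·ρ / (c!·(1−ρ)²) = 0.012153·1079.12601·0.8084/(120·0.03670)
= 2.40753

Final: 2.40753


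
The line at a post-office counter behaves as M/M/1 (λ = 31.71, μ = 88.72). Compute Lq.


ρ = 31.71/88.72 = 0.3574
Lq = ρ²/(1−ρ) = 0.1277/0.6426 = 0.1988

Final: 0.1988


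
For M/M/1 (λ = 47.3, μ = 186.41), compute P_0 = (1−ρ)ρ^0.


ρ = 47.3/186.41 = 0.2537
P_n = (1−ρ)·ρ^n = (1 − 0.2537)·0.2537^0 = 0.7463·1.000000 = 0.746258

Final: 0.746258


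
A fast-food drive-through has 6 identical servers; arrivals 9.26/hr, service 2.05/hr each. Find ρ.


ρ = λ/(cμ) = 9.26/(6·2.05) = 9.26/12.30 = 0.7528

Final: 0.7528


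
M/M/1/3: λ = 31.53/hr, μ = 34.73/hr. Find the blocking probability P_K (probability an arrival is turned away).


ρ = λ/μ = 31.53/34.73 = 0.9079
P_K = (1−ρ)ρ^K/(1−ρ^(K+1)) = (0.09214·0.748269)/(1 − 0.679324)
= 0.068945/0.320676 = 0.214999

Final: 0.214999


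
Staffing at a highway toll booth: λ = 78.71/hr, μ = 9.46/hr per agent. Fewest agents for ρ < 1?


Stability requires cμ > λ ⇔ c > λ/μ.
λ/μ = 78.71/9.46 = 8.3203
Minimum integer c = ⌊8.3203⌋ + 1 = 9
Check: 9·9.46 = 85.14 > 78.71, while 8·9.46 = 75.68 ≤ 78.71

Final: 9 servers


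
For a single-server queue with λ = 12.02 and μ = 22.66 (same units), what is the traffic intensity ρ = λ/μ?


ρ = λ/μ = 12.02/22.66 = 0.5305

Final: 0.5305


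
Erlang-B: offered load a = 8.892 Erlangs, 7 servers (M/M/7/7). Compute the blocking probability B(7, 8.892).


B(c,a) = (a^c/c!) / Σ_{k=0}^{c} a^k/k!
a^7/7! = 872.098705
Σ terms (k=0..7): 1.00000 + 8.89200 + 39.53383 + 117.17828 + 260.48731 + 463.25064 + 686.53744 + 872.09871 = 2448.978206
B = 872.098705/2448.978206 = 0.356107

Final: 0.356107


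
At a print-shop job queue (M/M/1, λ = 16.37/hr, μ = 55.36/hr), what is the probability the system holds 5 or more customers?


ρ = 16.37/55.36 = 0.2957
P(N ≥ n) = ρ^n = 0.2957^5 = 0.002261

Final: 0.002261


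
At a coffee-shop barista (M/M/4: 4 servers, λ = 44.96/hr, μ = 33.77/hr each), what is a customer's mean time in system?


a = 1.3314; ρ = 0.3328; P₀ = 0.262664
Lq = P₀·a^c·ρ/(c!(1−ρ)²) = 0.02571
Wq = Lq/λ = 0.02571/44.96 = 0.0005719 hr
W = Wq + 1/μ = 0.0005719 + 0.02961 = 0.03018 hr

Final: 0.03018 hr


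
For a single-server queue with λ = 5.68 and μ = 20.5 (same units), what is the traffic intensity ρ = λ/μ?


ρ = λ/μ = 5.68/20.5 = 0.2771

Final: 0.2771


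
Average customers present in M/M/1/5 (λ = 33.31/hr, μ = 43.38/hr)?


ρ = 33.31/43.38 = 0.7679
L = ρ[1 − (K+1)ρ^K + Kρ^(K+1)] / [(1−ρ)(1−ρ^(K+1))]
Numerator: 0.7679·(1 − 6·0.266947 + 5·0.204980) = 0.324972
Denominator: (0.2321)·(0.795020) = 0.184552
L = 0.324972/0.184552 = 1.7609

Final: 1.7609


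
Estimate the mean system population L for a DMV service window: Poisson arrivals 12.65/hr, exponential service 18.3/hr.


ρ = λ/μ = 12.65/18.3 = 0.6913
L = ρ/(1−ρ) = 0.6913/(1 − 0.6913) = 0.6913/0.3087 = 2.2389

Final: 2.2389


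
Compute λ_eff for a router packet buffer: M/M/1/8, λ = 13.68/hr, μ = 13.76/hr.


ρ = 0.9942; P_K = (1−ρ)ρ^8/(1−ρ^9) = 0.108537
λ_eff = λ(1 − P_K) = 13.68·(1 − 0.108537) = 13.68·0.891463 = 12.1952 /hr

Final: 12.1952 /hr


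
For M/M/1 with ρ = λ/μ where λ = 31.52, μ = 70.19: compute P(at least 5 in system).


ρ = 31.52/70.19 = 0.4491
P(N ≥ n) = ρ^n = 0.4491^5 = 0.018262

Final: 0.018262


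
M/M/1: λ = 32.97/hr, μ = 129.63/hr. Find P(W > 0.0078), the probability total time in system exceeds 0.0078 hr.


W ~ Exponential(μ−λ) for M/M/1.
μ − λ = 129.63 − 32.97 = 96.6600
P(W > t) = e^{−(μ−λ)t} = e^{−0.7539} = 0.470505

Final: 0.470505


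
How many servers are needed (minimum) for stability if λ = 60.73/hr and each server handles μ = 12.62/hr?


Stability requires cμ > λ ⇔ c > λ/μ.
λ/μ = 60.73/12.62 = 4.8122
Minimum integer c = ⌊4.8122⌋ + 1 = 5
Check: 5·12.62 = 63.10 > 60.73, while 4·12.62 = 50.48 ≤ 60.73

Final: 5 servers


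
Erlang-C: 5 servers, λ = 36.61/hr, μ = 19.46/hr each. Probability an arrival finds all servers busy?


a = λ/μ = 1.8813; ρ = a/5 = 0.3763
P₀ = 0.151574 (from M/M/c formula)
C(c,a) = [a^c/(c!(1−ρ))]·P₀ = [23.56592/(120·0.6237)]·0.151574
= 0.31485·0.151574 = 0.047722

Final: 0.047722


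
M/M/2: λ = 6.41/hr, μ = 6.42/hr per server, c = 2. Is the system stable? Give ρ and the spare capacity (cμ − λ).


Total capacity cμ = 2·6.42 = 12.84/hr
ρ = λ/(cμ) = 6.41/12.84 = 0.4992
Stable ⇔ ρ < 1: YES
Spare capacity = cμ − λ = 12.84 − 6.41 = 6.43/hr

Final: ρ = 0.4992; stable; margin = 6.43/hr


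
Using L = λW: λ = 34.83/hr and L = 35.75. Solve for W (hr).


W = L/λ = 35.75/34.83 = 1.0264 hr

Final: 1.0264 hr


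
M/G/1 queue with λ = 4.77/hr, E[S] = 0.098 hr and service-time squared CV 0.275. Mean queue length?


ρ = λ·E[S] = 4.77·0.098 = 0.4675
Lq = ρ²(1+C_s²)/(2(1−ρ)) = 0.2185·(1+0.275)/(2·0.5325)
= 0.2185·1.2750/1.0651 = 0.26159

Final: 0.26159


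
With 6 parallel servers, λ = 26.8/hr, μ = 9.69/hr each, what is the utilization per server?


ρ = λ/(cμ) = 26.8/(6·9.69) = 26.8/58.14 = 0.4610

Final: 0.4610


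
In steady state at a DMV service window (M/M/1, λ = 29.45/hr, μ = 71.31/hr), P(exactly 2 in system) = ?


ρ = 29.45/71.31 = 0.4130
P_n = (1−ρ)·ρ^n = (1 − 0.4130)·0.4130^2 = 0.5870·0.170557 = 0.100119

Final: 0.100119


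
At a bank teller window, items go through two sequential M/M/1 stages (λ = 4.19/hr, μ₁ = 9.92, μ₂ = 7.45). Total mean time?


Each node sees arrival rate λ = 4.19/hr (tandem ⇒ throughput preserved).
W₁ = 1/(μ₁−λ) = 1/(9.92−4.19) = 0.17452 hr
W₂ = 1/(μ₂−λ) = 1/(7.45−4.19) = 0.30675 hr
W_total = W₁ + W₂ = 0.17452 + 0.30675 = 0.48127 hr

Final: 0.48127 hr


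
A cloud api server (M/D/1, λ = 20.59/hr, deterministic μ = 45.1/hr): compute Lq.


ρ = 20.59/45.1 = 0.4565
M/D/1: Lq = ρ²/(2(1−ρ)) = 0.2084/(2·0.5435) = 0.19176

Final: 0.19176


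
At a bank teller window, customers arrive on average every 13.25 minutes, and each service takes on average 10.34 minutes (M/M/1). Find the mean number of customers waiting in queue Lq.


λ = 60/13.25 = 4.5283 /hr
μ = 60/10.34 = 5.8027 /hr
ρ = λ/μ = 4.5283/5.8027 = 0.7804
Lq = ρ²/(1−ρ) = 0.6090/0.2196 = 2.7729

Final: 2.7729


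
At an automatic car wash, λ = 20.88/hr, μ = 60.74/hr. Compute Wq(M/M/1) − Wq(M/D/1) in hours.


ρ = 20.88/60.74 = 0.3438
Wq(M/M/1) = ρ/(μ−λ) = 0.3438/39.86 = 0.008624 hr
Wq(M/D/1) = ρ/(2(μ−λ)) = 0.004312 hr
Savings = 0.008624 − 0.004312 = 0.004312 hr

Final: 0.004312 hr


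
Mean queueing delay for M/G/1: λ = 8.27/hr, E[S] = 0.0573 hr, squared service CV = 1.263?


ρ = λ·E[S] = 8.27·0.0573 = 0.4739
E[S²] = E[S]²(1+C_s²) = 0.0573²·(1+1.263) = 0.007430
Wq = λ·E[S²]/(2(1−ρ)) = 8.27·0.007430/(2·0.5261) = 0.05840 hr

Final: 0.05840 hr


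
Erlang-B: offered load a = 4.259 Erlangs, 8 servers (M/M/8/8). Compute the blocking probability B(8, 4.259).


B(c,a) = (a^c/c!) / Σ_{k=0}^{c} a^k/k!
a^8/8! = 2.684977
Σ terms (k=0..8): 1.00000 + 4.25900 + 9.06954 + 12.87572 + 13.70943 + 11.67769 + 8.28921 + 5.04339 + 2.68498 = 68.608968
B = 2.684977/68.608968 = 0.039134

Final: 0.039134


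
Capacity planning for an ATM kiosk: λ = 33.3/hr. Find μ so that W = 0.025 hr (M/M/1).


W = 1/(μ−λ) ⇒ μ − λ = 1/W = 1/0.025 = 40.0000
μ = λ + 1/W = 33.3 + 40.0000 = 73.3000 per hr

Final: 73.3000 /hr


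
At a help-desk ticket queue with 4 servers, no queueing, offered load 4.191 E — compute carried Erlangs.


B(4,4.191) = 0.328791 (Erlang-B)
Carried load = a(1 − B) = 4.191·(1 − 0.328791) = 4.191·0.671209 = 2.8130 E

Final: 2.8130 Erlangs


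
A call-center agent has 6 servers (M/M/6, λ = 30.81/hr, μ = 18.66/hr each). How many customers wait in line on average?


a = λ/μ = 1.6511; ρ = a/6 = 0.2752
P₀ = 0.191746
Lq = P₀·a^c·ρ / (c!·(1−ρ)²) = 0.191746·20.26191·0.2752/(720·0.52535)
= 0.002827

Final: 0.002827


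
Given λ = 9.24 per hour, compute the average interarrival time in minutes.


Mean interarrival time = 1/λ = 1/9.24 hour = 0.10823 hour
In minutes: 0.10823 × 60 = 6.4935 min

Final: 6.4935 min


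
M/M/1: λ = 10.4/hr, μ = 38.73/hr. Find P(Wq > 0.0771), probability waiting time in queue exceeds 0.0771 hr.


ρ = 10.4/38.73 = 0.2685
P(Wq > t) = ρ·e^{−(μ−λ)t} = 0.2685·e^{−2.1842}
= 0.2685·0.112563 = 0.030226

Final: 0.030226


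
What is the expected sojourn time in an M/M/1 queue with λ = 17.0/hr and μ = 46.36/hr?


W = 1/(μ−λ) = 1/(46.36 − 17.0) = 1/29.36 = 0.03406 hr

Final: 0.03406 hr


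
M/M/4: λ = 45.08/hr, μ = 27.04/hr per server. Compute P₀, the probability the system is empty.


a = λ/μ = 45.08/27.04 = 1.6672; ρ = a/c = 0.4168
Σ_{k=0}^{3} a^k/k! (terms k=0..3) = 1.00000 + 1.66716 + 1.38971 + 0.77229 = 4.82916
Tail: a^4/(4!(1−ρ)) = 7.72518/(24·0.5832) = 0.55192
P₀ = 1/(4.82916 + 0.55192) = 1/5.38108 = 0.185836

Final: 0.185836


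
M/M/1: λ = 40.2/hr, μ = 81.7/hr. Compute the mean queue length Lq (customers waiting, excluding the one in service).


ρ = 40.2/81.7 = 0.4920
Lq = ρ²/(1−ρ) = 0.2421/0.5080 = 0.4766

Final: 0.4766


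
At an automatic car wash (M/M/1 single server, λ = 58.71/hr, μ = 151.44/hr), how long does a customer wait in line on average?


ρ = 58.71/151.44 = 0.3877
Wq = ρ/(μ−λ) = 0.3877/(151.44 − 58.71) = 0.3877/92.73 = 0.004181 hr

Final: 0.004181 hr


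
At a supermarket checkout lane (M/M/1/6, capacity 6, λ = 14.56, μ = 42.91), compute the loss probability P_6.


ρ = λ/μ = 14.56/42.91 = 0.3393
P_K = (1−ρ)ρ^K/(1−ρ^(K+1)) = (0.6607·0.001526)/(1 − 0.0005179)
= 0.001008/0.999482 = 0.001009

Final: 0.001009


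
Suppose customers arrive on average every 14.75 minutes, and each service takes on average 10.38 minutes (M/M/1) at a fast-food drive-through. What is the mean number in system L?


λ = 60/14.75 = 4.0678 /hr
μ = 60/10.38 = 5.7803 /hr
ρ = λ/μ = 4.0678/5.7803 = 0.7037
L = ρ/(1−ρ) = 0.7037/0.2963 = 2.3753

Final: 2.3753


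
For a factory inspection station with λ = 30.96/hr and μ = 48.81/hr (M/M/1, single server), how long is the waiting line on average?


ρ = 30.96/48.81 = 0.6343
Lq = ρ²/(1−ρ) = 0.4023/0.3657 = 1.1002

Final: 1.1002


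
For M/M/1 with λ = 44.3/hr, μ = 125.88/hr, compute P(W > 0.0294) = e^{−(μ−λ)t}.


W ~ Exponential(μ−λ) for M/M/1.
μ − λ = 125.88 − 44.3 = 81.5800
P(W > t) = e^{−(μ−λ)t} = e^{−2.3985} = 0.090858

Final: 0.090858


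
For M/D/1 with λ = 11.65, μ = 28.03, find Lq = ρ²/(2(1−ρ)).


ρ = 11.65/28.03 = 0.4156
M/D/1: Lq = ρ²/(2(1−ρ)) = 0.1727/(2·0.5844) = 0.14780

Final: 0.14780


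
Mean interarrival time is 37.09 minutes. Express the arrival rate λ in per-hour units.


λ = 1/(interarrival time) in consistent units.
1 hour = 60 min, so λ = 60/37.09 = 1.6177 per hour

Final: 1.6177 /hr


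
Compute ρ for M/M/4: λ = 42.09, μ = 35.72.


ρ = λ/(cμ) = 42.09/(4·35.72) = 42.09/142.88 = 0.2946

Final: 0.2946


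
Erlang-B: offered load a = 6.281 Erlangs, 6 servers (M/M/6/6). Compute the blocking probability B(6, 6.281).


B(c,a) = (a^c/c!) / Σ_{k=0}^{c} a^k/k!
a^6/6! = 85.278640
Σ terms (k=0..6): 1.00000 + 6.28100 + 19.72548 + 41.29858 + 64.84910 + 81.46344 + 85.27864 = 299.896233
B = 85.278640/299.896233 = 0.284360

Final: 0.284360


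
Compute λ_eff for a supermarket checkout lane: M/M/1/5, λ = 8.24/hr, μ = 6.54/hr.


ρ = 1.2599; P_K = (1−ρ)ρ^5/(1−ρ^6) = 0.275073
λ_eff = λ(1 − P_K) = 8.24·(1 − 0.275073) = 8.24·0.724927 = 5.9734 /hr

Final: 5.9734 /hr


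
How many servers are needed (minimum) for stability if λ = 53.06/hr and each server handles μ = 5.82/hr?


Stability requires cμ > λ ⇔ c > λ/μ.
λ/μ = 53.06/5.82 = 9.1168
Minimum integer c = ⌊9.1168⌋ + 1 = 10
Check: 10·5.82 = 58.20 > 53.06, while 9·5.82 = 52.38 ≤ 53.06

Final: 10 servers


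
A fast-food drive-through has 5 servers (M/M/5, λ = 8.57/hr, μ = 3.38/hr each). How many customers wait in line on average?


a = λ/μ = 2.5355; ρ = a/5 = 0.5071
P₀ = 0.077159
Lq = P₀·a^c·ρ / (c!·(1−ρ)²) = 0.077159·104.79019·0.5071/(120·0.24295)
= 0.14064

Final: 0.14064


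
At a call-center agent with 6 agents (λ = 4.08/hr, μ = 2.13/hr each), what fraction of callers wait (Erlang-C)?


a = λ/μ = 1.9155; ρ = a/6 = 0.3192
P₀ = 0.147102 (from M/M/c formula)
C(c,a) = [a^c/(c!(1−ρ))]·P₀ = [49.39504/(720·0.6808)]·0.147102
= 0.10078·0.147102 = 0.014825

Final: 0.014825


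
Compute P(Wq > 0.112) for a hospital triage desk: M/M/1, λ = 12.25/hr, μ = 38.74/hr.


ρ = 12.25/38.74 = 0.3162
P(Wq > t) = ρ·e^{−(μ−λ)t} = 0.3162·e^{−2.9669}
= 0.3162·0.051464 = 0.016273

Final: 0.016273


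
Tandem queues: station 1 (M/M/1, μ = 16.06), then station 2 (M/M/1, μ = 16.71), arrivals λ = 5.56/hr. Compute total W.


Each node sees arrival rate λ = 5.56/hr (tandem ⇒ throughput preserved).
W₁ = 1/(μ₁−λ) = 1/(16.06−5.56) = 0.09524 hr
W₂ = 1/(μ₂−λ) = 1/(16.71−5.56) = 0.08969 hr
W_total = W₁ + W₂ = 0.09524 + 0.08969 = 0.18492 hr

Final: 0.18492 hr


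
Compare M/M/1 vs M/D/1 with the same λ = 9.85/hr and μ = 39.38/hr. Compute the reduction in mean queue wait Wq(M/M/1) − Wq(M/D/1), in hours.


ρ = 9.85/39.38 = 0.2501
Wq(M/M/1) = ρ/(μ−λ) = 0.2501/29.53 = 0.008470 hr
Wq(M/D/1) = ρ/(2(μ−λ)) = 0.004235 hr
Savings = 0.008470 − 0.004235 = 0.004235 hr

Final: 0.004235 hr


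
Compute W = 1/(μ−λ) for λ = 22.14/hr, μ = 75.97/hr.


W = 1/(μ−λ) = 1/(75.97 − 22.14) = 1/53.83 = 0.01858 hr

Final: 0.01858 hr


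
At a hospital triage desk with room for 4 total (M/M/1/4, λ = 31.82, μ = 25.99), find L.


ρ = 31.82/25.99 = 1.2243
L = ρ[1 − (K+1)ρ^K + Kρ^(K+1)] / [(1−ρ)(1−ρ^(K+1))]
Numerator: 1.2243·(1 − 5·2.246858 + 4·2.750866) = 0.941716
Denominator: (-0.2243)·(-1.750866) = 0.392749
L = 0.941716/0.392749 = 2.3978

Final: 2.3978


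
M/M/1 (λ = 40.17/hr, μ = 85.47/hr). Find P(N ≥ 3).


ρ = 40.17/85.47 = 0.4700
P(N ≥ n) = ρ^n = 0.4700^3 = 0.103816

Final: 0.103816


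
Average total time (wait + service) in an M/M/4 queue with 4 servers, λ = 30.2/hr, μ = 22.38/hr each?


a = 1.3494; ρ = 0.3374; P₀ = 0.257871
Lq = P₀·a^c·ρ/(c!(1−ρ)²) = 0.02737
Wq = Lq/λ = 0.02737/30.2 = 0.0009063 hr
W = Wq + 1/μ = 0.0009063 + 0.04468 = 0.04559 hr

Final: 0.04559 hr


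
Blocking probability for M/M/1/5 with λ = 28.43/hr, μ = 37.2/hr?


ρ = λ/μ = 28.43/37.2 = 0.7642
P_K = (1−ρ)ρ^K/(1−ρ^(K+1)) = (0.2358·0.260717)/(1 − 0.199252)
= 0.061465/0.800748 = 0.076759

Final: 0.076759


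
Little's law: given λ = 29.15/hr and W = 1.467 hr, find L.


L = λW = 29.15·1.467 = 42.7630

Final: 42.7630


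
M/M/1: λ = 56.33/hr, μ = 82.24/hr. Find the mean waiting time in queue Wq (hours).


ρ = 56.33/82.24 = 0.6849
Wq = ρ/(μ−λ) = 0.6849/(82.24 − 56.33) = 0.6849/25.91 = 0.02644 hr

Final: 0.02644 hr


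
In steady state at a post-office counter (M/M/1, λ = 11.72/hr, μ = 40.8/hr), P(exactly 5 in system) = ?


ρ = 11.72/40.8 = 0.2873
P_n = (1−ρ)·ρ^n = (1 − 0.2873)·0.2873^5 = 0.7127·0.001956 = 0.001394

Final: 0.001394


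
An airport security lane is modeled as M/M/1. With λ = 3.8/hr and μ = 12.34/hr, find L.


ρ = λ/μ = 3.8/12.34 = 0.3079
L = ρ/(1−ρ) = 0.3079/(1 − 0.3079) = 0.3079/0.6921 = 0.4450

Final: 0.4450


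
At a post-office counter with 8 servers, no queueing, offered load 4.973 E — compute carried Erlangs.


B(8,4.973) = 0.068785 (Erlang-B)
Carried load = a(1 − B) = 4.973·(1 − 0.068785) = 4.973·0.931215 = 4.6309 E

Final: 4.6309 Erlangs


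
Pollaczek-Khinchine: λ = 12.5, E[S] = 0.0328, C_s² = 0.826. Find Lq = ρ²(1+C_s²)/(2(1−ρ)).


ρ = λ·E[S] = 12.5·0.0328 = 0.4100
Lq = ρ²(1+C_s²)/(2(1−ρ)) = 0.1681·(1+0.826)/(2·0.5900)
= 0.1681·1.8260/1.1800 = 0.26013

Final: 0.26013


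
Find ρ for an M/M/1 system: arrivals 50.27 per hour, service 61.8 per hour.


ρ = λ/μ = 50.27/61.8 = 0.8134

Final: 0.8134


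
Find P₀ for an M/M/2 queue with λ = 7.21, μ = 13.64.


a = λ/μ = 7.21/13.64 = 0.5286; ρ = a/c = 0.2643
Σ_{k=0}^{1} a^k/k! (terms k=0..1) = 1.00000 + 0.52859 = 1.52859
Tail: a^2/(2!(1−ρ)) = 0.27941/(2·0.7357) = 0.18989
P₀ = 1/(1.52859 + 0.18989) = 1/1.71849 = 0.581908

Final: 0.581908


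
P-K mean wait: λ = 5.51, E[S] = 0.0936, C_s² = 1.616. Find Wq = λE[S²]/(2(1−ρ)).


ρ = λ·E[S] = 5.51·0.0936 = 0.5157
E[S²] = E[S]²(1+C_s²) = 0.0936²·(1+1.616) = 0.022919
Wq = λ·E[S²]/(2(1−ρ)) = 5.51·0.022919/(2·0.4843) = 0.13039 hr

Final: 0.13039 hr


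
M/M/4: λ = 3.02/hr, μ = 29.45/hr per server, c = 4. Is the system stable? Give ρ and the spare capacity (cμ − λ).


Total capacity cμ = 4·29.45 = 117.80/hr
ρ = λ/(cμ) = 3.02/117.80 = 0.02564
Stable ⇔ ρ < 1: YES
Spare capacity = cμ − λ = 117.80 − 3.02 = 114.78/hr

Final: ρ = 0.02564; stable; margin = 114.78/hr


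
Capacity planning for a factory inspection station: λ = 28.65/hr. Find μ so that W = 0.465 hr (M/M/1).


W = 1/(μ−λ) ⇒ μ − λ = 1/W = 1/0.465 = 2.1505
μ = λ + 1/W = 28.65 + 2.1505 = 30.8005 per hr

Final: 30.8005 /hr


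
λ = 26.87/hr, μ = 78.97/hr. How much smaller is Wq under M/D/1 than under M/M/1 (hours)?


ρ = 26.87/78.97 = 0.3403
Wq(M/M/1) = ρ/(μ−λ) = 0.3403/52.10 = 0.006531 hr
Wq(M/D/1) = ρ/(2(μ−λ)) = 0.003265 hr
Savings = 0.006531 − 0.003265 = 0.003265 hr

Final: 0.003265 hr


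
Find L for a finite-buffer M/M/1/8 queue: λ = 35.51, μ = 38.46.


ρ = 35.51/38.46 = 0.9233
L = ρ[1 − (K+1)ρ^K + Kρ^(K+1)] / [(1−ρ)(1−ρ^(K+1))]
Numerator: 0.9233·(1 − 9·0.528118 + 8·0.487610) = 0.136478
Denominator: (0.07670)·(0.512390) = 0.039302
L = 0.136478/0.039302 = 3.4725

Final: 3.4725


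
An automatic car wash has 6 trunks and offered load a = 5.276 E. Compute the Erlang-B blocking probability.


B(c,a) = (a^c/c!) / Σ_{k=0}^{c} a^k/k!
a^6/6! = 29.956856
Σ terms (k=0..6): 1.00000 + 5.27600 + 13.91809 + 24.47728 + 32.28553 + 34.06769 + 29.95686 = 140.981440
B = 29.956856/140.981440 = 0.212488

Final: 0.212488


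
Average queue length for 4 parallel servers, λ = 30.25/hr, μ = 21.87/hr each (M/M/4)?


a = λ/μ = 1.3832; ρ = a/4 = 0.3458
P₀ = 0.249133
Lq = P₀·a^c·ρ / (c!·(1−ρ)²) = 0.249133·3.66021·0.3458/(24·0.42799)
= 0.03070

Final: 0.03070


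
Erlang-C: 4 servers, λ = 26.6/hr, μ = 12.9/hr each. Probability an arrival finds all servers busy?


a = λ/μ = 2.0620; ρ = a/4 = 0.5155
P₀ = 0.121892 (from M/M/c formula)
C(c,a) = [a^c/(c!(1−ρ))]·P₀ = [18.07872/(24·0.4845)]·0.121892
= 1.55477·0.121892 = 0.189514

Final: 0.189514


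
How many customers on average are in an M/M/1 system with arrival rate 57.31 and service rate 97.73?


ρ = λ/μ = 57.31/97.73 = 0.5864
L = ρ/(1−ρ) = 0.5864/(1 − 0.5864) = 0.5864/0.4136 = 1.4179

Final: 1.4179


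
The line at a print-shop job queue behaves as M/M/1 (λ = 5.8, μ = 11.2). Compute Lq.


ρ = 5.8/11.2 = 0.5179
Lq = ρ²/(1−ρ) = 0.2682/0.4821 = 0.5562

Final: 0.5562
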